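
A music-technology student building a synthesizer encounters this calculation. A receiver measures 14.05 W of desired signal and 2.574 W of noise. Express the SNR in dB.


SNR in decibels:
SNR = 10 * log10(Ps / Pn)
    = 10 * log10(14.05 / 2.574)
    = 10 * log10(5.4584)
    = 10 * 0.7371
    = 7.37 dB

7.37 dB


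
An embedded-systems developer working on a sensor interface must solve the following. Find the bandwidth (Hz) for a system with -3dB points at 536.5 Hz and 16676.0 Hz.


Bandwidth is the difference of -3dB frequencies:
BW = f_high - f_low
   = 16676.0 - 536.5
   = 16139.5 Hz

16139.5 Hz


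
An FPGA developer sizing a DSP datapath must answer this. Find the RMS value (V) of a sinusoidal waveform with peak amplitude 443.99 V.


RMS voltage for a sinusoidal waveform:
V_rms = V_peak / sqrt(2)
      = 443.99 / 1.414214
      = 313.948 V

313.948 V


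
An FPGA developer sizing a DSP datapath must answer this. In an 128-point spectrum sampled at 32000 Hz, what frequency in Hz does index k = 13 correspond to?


Frequency of DFT bin k:
f_k = k * fs / N
    = 13 * 32000 / 128
    = 416000 / 128
    = 3250.0 Hz

3250.0 Hz


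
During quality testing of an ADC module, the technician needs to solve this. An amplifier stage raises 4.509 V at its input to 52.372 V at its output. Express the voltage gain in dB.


Voltage gain in dB:
G = 20 * log10(Vout / Vin)
  = 20 * log10(52.372 / 4.509)
  = 20 * log10(11.614992)
  = 20 * 1.065019
  = 21.3 dB

21.3 dB


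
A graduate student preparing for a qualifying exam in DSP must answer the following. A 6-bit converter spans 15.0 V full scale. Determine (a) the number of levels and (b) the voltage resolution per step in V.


Step 1 — number of quantization levels:
L = 2^N = 2^6 = 64

Step 2 — LSB step size:
delta = Vfs / L
      = 15.0 / 64
      = 0.234375 V

Levels = 64; step size = 0.234375 V


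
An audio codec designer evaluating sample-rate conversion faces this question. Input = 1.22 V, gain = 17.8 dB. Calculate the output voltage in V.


Output voltage from dB gain:
V_out = V_in * 10^(gain_dB / 20)
      = 1.22 * 10^(17.8 / 20)
      = 1.22 * 7.762471
      = 9.4702 V

9.4702 V


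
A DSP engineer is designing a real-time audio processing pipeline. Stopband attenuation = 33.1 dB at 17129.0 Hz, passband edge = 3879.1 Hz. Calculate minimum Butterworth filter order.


Butterworth filter order formula:
n = log10(10^(A/10) - 1) / (2 * log10(f_stop/f_pass))
10^(33.1/10) - 1 = 2040.7379
f_stop/f_pass = 17129.0 / 3879.1 = 4.4157
n = 2.5657 -> ceil = 3

3


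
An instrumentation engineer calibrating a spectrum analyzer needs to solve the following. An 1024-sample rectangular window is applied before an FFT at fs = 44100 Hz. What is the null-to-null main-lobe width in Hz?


Main lobe width for a rectangular window:
Width = 2 * fs / N
      = 2 * 44100 / 1024
      = 88200 / 1024
      = 86.133 Hz

86.133 Hz


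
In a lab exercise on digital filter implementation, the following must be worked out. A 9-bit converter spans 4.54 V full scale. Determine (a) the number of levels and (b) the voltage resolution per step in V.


Step 1 — number of quantization levels:
L = 2^N = 2^9 = 512

Step 2 — LSB step size:
delta = Vfs / L
      = 4.54 / 512
      = 0.00886719 V

Levels = 512; step size = 0.00886719 V


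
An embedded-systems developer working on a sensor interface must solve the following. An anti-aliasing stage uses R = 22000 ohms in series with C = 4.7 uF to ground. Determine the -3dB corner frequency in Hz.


Cutoff frequency of a first-order RC filter:
fc = 1 / (2 * pi * R * C)
C = 4.7 uF = 4.7e-06 F
fc = 1 / (2 * pi * 22000 * 4.7e-06)
   = 1 / 0.64968136076237
   = 1.539216 Hz

1.539216 Hz


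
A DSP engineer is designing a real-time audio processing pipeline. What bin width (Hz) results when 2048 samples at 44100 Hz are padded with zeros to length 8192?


Frequency resolution after zero-padding:
N_padded = 2048 * 4 = 8192
df = fs / N_padded
   = 44100 / 8192
   = 5.3833 Hz

5.3833 Hz


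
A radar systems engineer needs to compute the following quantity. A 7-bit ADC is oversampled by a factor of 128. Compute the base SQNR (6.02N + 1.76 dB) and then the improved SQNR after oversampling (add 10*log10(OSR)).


Step 1 — baseline SQNR at Nyquist:
SQNR_base = 6.02*N + 1.76
          = 6.02*7 + 1.76
          = 43.9 dB

Step 2 — oversampling processing gain:
G = 10*log10(OSR) = 10*log10(128) = 21.07 dB

Step 3 — total:
SQNR_total = 43.9 + 21.07 = 64.97 dB

Base SQNR = 43.9 dB; oversampled SQNR = 64.97 dB


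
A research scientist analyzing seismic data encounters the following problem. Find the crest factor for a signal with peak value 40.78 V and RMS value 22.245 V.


Crest factor is the ratio of peak to RMS:
CF = V_peak / V_rms
   = 40.78 / 22.245
   = 1.8332

1.8332


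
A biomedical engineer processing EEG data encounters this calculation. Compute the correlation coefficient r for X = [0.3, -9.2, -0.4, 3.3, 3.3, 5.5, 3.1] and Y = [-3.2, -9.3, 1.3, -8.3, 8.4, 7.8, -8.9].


Pearson correlation coefficient (population):
r = cov(X,Y) / (std(X) * std(Y))
Mean X = 0.8429, Mean Y = -1.7429
Cov(X,Y) = 15.714694
Std(X) = 4.496938, Std(Y) = 7.137998
r = 0.4896

0.4896


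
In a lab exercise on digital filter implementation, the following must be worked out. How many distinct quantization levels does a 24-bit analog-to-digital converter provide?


Number of quantization levels = 2^N
= 2^24
= 16777216

16777216


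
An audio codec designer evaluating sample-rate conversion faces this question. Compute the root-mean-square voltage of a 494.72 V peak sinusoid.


RMS voltage for a sinusoidal waveform:
V_rms = V_peak / sqrt(2)
      = 494.72 / 1.414214
      = 349.82 V

349.82 V


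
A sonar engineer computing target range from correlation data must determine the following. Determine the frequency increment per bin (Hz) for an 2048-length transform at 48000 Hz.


DFT frequency resolution:
df = fs / N
   = 48000 / 2048
   = 23.4375 Hz

23.4375 Hz


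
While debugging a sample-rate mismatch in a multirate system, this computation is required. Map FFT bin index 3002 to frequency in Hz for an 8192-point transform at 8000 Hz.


Frequency of DFT bin k:
f_k = k * fs / N
    = 3002 * 8000 / 8192
    = 24016000 / 8192
    = 2931.641 Hz

2931.641 Hz


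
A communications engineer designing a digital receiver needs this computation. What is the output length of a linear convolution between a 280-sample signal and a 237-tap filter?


Linear convolution output length:
L = N + M - 1
  = 280 + 237 - 1
  = 516 samples

516


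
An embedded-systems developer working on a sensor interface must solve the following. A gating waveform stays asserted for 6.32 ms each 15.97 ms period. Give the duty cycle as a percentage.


Duty cycle as a percentage:
DC = (t_on / T) * 100
   = (6.32 / 15.97) * 100
   = 0.395742 * 100
   = 39.57 %

39.57 %


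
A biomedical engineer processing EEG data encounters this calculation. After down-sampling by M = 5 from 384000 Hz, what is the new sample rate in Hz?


Decimation reduces the sample rate:
fs_out = fs_in / M
       = 384000 / 5
       = 76800.0 Hz

76800.0 Hz


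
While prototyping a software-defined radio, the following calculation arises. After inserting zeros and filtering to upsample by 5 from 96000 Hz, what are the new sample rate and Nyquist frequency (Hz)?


Step 1 — output sample rate after interpolation by L:
fs_out = L * fs_in = 5 * 96000 = 480000 Hz

Step 2 — Nyquist frequency of the output stream:
f_Nyq = fs_out / 2 = 480000 / 2 = 240000.0 Hz

fs_out = 480000 Hz; f_Nyquist = 240000.0 Hz


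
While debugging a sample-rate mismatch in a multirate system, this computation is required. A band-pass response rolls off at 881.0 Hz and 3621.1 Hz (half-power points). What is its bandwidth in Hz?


Bandwidth is the difference of -3dB frequencies:
BW = f_high - f_low
   = 3621.1 - 881.0
   = 2740.1 Hz

2740.1 Hz


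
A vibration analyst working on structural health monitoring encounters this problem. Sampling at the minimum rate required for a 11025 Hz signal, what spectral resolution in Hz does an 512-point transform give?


Step 1 — Nyquist sampling rate:
fs = 2 * fmax = 2 * 11025 = 22050 Hz

Step 2 — DFT bin spacing:
df = fs / N = 22050 / 512 = 43.0664 Hz

43.0664 Hz


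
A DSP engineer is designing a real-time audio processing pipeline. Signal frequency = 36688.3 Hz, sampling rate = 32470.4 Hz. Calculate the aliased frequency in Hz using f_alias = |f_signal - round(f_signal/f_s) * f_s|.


Compute the nearest integer multiple of fs to the signal:
n = round(36688.3 / 32470.4) = 1
f_alias = |36688.3 - 1 * 32470.4|
        = |36688.3 - 32470.4|
        = 4217.9 Hz

4217.9


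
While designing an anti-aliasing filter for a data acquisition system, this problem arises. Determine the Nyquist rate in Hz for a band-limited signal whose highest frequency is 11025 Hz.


The Nyquist rate is twice the maximum frequency component.
fs_min = 2 * fmax
      = 2 * 11025
      = 22050 Hz

22050


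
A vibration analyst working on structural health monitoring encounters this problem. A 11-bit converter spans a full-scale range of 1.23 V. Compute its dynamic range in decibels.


Dynamic range from full-scale to LSB:
V_min = V_max / 2^bits = 1.23 / 2^11
DR = 20 * log10(V_max / V_min)
   = 20 * log10(2^11)
   = 20 * 11 * log10(2)
   = 66.23 dB

66.23 dB


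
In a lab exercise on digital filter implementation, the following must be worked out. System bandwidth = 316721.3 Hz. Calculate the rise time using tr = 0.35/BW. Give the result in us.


Rise time from bandwidth relationship:
tr = 0.35 / BW
   = 0.35 / 316721.3
   = 1.105072504e-06 s
   = 1.1051 us

1.1051 us


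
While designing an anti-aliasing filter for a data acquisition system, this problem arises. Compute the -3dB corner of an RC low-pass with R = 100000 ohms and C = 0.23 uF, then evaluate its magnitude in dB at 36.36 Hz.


Step 1 — cutoff frequency:
fc = 1 / (2*pi*R*C)
C = 0.23 uF = 2.3e-07 F
fc = 1 / (2*pi*100000*2.3e-07)
   = 6.91978 Hz

Step 2 — magnitude at f = 36.36 Hz:
|H(f)| = 1 / sqrt(1 + (f/fc)^2)
f/fc = 36.36 / 6.91978 = 5.254502
|H| = 1 / sqrt(1 + 27.609791) = 0.1869574
|H|_dB = 20*log10(0.1869574) = -14.57 dB

fc = 6.91978 Hz; |H(36.36 Hz)| = -14.57 dB


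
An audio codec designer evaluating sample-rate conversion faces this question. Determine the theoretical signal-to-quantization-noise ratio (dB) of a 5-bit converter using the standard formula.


Theoretical SNR for a full-scale sinusoid:
SNR = 6.02 * N + 1.76
    = 6.02 * 5 + 1.76
    = 30.1 + 1.76
    = 31.86 dB

31.86 dB


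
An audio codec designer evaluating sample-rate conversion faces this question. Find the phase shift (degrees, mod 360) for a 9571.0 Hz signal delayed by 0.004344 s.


Phase shift from frequency and time delay:
phi = 360 * f * t_delay
    = 360 * 9571.0 * 0.004344
    = 14967.51 degrees
    mod 360 = 207.51 degrees

207.51 degrees


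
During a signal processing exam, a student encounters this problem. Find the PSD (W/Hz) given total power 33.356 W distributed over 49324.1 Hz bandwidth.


Power spectral density:
PSD = P / BW
    = 33.356 / 49324.1
    = 0.00067626 W/Hz

0.00067626 W/Hz


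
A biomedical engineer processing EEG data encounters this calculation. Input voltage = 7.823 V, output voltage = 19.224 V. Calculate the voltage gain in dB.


Voltage gain in dB:
G = 20 * log10(Vout / Vin)
  = 20 * log10(19.224 / 7.823)
  = 20 * log10(2.457369)
  = 20 * 0.39047
  = 7.81 dB

7.81 dB


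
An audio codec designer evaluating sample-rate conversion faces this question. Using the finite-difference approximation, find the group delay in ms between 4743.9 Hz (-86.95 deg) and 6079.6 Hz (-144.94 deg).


Group delay from phase difference:
tau = -d(phi)/d(omega)
d(phi) = -57.99 deg = -1.012116 rad
d(omega) = 2*pi*(6079.6 - 4743.9) = 8392.4506 rad/s
tau = -(-1.012116) / 8392.4506
    = 0.1206 ms

0.1206 ms


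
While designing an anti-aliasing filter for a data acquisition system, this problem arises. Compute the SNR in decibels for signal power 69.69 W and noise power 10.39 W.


SNR in decibels:
SNR = 10 * log10(Ps / Pn)
    = 10 * log10(69.69 / 10.39)
    = 10 * log10(6.7074)
    = 10 * 0.8266
    = 8.27 dB

8.27 dB


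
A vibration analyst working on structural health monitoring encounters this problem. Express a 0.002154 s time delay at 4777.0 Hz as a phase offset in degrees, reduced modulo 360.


Phase shift from frequency and time delay:
phi = 360 * f * t_delay
    = 360 * 4777.0 * 0.002154
    = 3704.28 degrees
    mod 360 = 104.28 degrees

104.28 degrees


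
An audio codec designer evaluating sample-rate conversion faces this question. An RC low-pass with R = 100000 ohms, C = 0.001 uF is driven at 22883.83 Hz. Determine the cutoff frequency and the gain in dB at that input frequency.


Step 1 — cutoff frequency:
fc = 1 / (2*pi*R*C)
C = 0.001 uF = 1e-09 F
fc = 1 / (2*pi*100000*1e-09)
   = 1591.549 Hz

Step 2 — magnitude at f = 22883.83 Hz:
|H(f)| = 1 / sqrt(1 + (f/fc)^2)
f/fc = 22883.83 / 1591.549 = 14.378338
|H| = 1 / sqrt(1 + 206.736604) = 0.0693815
|H|_dB = 20*log10(0.0693815) = -23.18 dB

fc = 1591.549 Hz; |H(22883.83 Hz)| = -23.18 dB


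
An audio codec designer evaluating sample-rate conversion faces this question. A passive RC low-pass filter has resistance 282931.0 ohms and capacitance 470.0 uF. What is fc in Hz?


Cutoff frequency of a first-order RC filter:
fc = 1 / (2 * pi * R * C)
C = 470.0 uF = 0.00047 F
fc = 1 / (2 * pi * 282931.0 * 0.00047)
   = 1 / 835.52271400844
   = 0.001197 Hz

0.001197 Hz


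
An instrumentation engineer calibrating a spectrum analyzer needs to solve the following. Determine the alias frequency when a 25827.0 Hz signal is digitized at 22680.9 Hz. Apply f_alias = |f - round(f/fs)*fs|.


Compute the nearest integer multiple of fs to the signal:
n = round(25827.0 / 22680.9) = 1
f_alias = |25827.0 - 1 * 22680.9|
        = |25827.0 - 22680.9|
        = 3146.1 Hz

3146.1


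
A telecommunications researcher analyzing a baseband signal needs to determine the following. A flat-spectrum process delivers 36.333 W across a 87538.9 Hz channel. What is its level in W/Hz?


Power spectral density:
PSD = P / BW
    = 36.333 / 87538.9
    = 0.00041505 W/Hz

0.00041505 W/Hz


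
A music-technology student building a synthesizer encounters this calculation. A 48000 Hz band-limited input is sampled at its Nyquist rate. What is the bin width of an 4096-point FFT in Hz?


Step 1 — Nyquist sampling rate:
fs = 2 * fmax = 2 * 48000 = 96000 Hz

Step 2 — DFT bin spacing:
df = fs / N = 96000 / 4096 = 23.4375 Hz

23.4375 Hz


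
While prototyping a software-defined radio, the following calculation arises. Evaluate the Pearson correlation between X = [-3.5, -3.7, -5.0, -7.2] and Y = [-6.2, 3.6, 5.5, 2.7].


Pearson correlation coefficient (population):
r = cov(X,Y) / (std(X) * std(Y))
Mean X = -4.85, Mean Y = 1.4
Cov(X,Y) = -2.85
Std(X) = 1.47394, Std(Y) = 4.502777
r = -0.4294

-0.4294


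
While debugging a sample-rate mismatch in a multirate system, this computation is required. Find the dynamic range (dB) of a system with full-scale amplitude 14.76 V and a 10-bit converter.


Dynamic range from full-scale to LSB:
V_min = V_max / 2^bits = 14.76 / 2^10
DR = 20 * log10(V_max / V_min)
   = 20 * log10(2^10)
   = 20 * 10 * log10(2)
   = 60.21 dB

60.21 dB


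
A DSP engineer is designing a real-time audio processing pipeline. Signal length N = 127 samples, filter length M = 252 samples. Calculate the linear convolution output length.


Linear convolution output length:
L = N + M - 1
  = 127 + 252 - 1
  = 378 samples

378


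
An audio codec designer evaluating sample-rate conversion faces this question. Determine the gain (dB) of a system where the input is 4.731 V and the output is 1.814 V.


Voltage gain in dB:
G = 20 * log10(Vout / Vin)
  = 20 * log10(1.814 / 4.731)
  = 20 * log10(0.383428)
  = 20 * -0.416316
  = -8.33 dB

-8.33 dB


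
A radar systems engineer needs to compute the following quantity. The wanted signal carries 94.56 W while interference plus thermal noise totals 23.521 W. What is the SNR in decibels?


SNR in decibels:
SNR = 10 * log10(Ps / Pn)
    = 10 * log10(94.56 / 23.521)
    = 10 * log10(4.0202)
    = 10 * 0.6043
    = 6.04 dB

6.04 dB


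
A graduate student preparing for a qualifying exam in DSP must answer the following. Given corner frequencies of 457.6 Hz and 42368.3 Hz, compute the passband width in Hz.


Bandwidth is the difference of -3dB frequencies:
BW = f_high - f_low
   = 42368.3 - 457.6
   = 41910.7 Hz

41910.7 Hz


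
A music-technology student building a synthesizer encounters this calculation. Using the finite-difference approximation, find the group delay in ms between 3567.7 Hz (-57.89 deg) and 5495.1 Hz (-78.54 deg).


Group delay from phase difference:
tau = -d(phi)/d(omega)
d(phi) = -20.65 deg = -0.36041 rad
d(omega) = 2*pi*(5495.1 - 3567.7) = 12110.2114 rad/s
tau = -(-0.36041) / 12110.2114
    = 0.0298 ms

0.0298 ms


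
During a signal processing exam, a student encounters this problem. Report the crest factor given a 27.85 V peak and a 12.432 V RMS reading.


Crest factor is the ratio of peak to RMS:
CF = V_peak / V_rms
   = 27.85 / 12.432
   = 2.2402

2.2402


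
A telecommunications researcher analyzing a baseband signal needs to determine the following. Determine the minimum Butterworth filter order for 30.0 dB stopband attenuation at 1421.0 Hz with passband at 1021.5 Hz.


Butterworth filter order formula:
n = log10(10^(A/10) - 1) / (2 * log10(f_stop/f_pass))
10^(30.0/10) - 1 = 999.0
f_stop/f_pass = 1421.0 / 1021.5 = 1.3911
n = 10.462 -> ceil = 11

11


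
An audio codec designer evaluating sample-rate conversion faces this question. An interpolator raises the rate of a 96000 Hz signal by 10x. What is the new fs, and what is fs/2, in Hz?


Step 1 — output sample rate after interpolation by L:
fs_out = L * fs_in = 10 * 96000 = 960000 Hz

Step 2 — Nyquist frequency of the output stream:
f_Nyq = fs_out / 2 = 960000 / 2 = 480000.0 Hz

fs_out = 960000 Hz; f_Nyquist = 480000.0 Hz


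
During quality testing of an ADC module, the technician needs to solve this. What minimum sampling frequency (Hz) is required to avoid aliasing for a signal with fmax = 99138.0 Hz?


The Nyquist rate is twice the maximum frequency component.
fs_min = 2 * fmax
      = 2 * 99138.0
      = 198276.0 Hz

198276.0


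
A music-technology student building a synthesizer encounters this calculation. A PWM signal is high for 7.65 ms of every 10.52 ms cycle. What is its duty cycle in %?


Duty cycle as a percentage:
DC = (t_on / T) * 100
   = (7.65 / 10.52) * 100
   = 0.727186 * 100
   = 72.72 %

72.72 %


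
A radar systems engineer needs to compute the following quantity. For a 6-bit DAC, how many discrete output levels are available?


Number of quantization levels = 2^N
= 2^6
= 64

64


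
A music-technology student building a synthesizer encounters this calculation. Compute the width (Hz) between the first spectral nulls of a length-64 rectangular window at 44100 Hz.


Main lobe width for a rectangular window:
Width = 2 * fs / N
      = 2 * 44100 / 64
      = 88200 / 64
      = 1378.125 Hz

1378.125 Hz


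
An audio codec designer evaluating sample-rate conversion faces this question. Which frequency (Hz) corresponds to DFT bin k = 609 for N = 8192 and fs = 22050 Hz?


Frequency of DFT bin k:
f_k = k * fs / N
    = 609 * 22050 / 8192
    = 13428450 / 8192
    = 1639.215 Hz

1639.215 Hz


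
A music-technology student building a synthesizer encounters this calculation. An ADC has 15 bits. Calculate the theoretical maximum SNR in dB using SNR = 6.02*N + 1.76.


Theoretical SNR for a full-scale sinusoid:
SNR = 6.02 * N + 1.76
    = 6.02 * 15 + 1.76
    = 90.3 + 1.76
    = 92.06 dB

92.06 dB


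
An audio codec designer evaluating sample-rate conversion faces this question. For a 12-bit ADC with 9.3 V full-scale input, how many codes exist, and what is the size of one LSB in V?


Step 1 — number of quantization levels:
L = 2^N = 2^12 = 4096

Step 2 — LSB step size:
delta = Vfs / L
      = 9.3 / 4096
      = 0.00227051 V

Levels = 4096; step size = 0.00227051 V


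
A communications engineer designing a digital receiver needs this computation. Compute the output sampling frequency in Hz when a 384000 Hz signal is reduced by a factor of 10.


Decimation reduces the sample rate:
fs_out = fs_in / M
       = 384000 / 10
       = 38400.0 Hz

38400.0 Hz


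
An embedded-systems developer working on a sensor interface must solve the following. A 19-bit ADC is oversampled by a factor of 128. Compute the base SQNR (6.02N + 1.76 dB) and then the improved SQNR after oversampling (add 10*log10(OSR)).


Step 1 — baseline SQNR at Nyquist:
SQNR_base = 6.02*N + 1.76
          = 6.02*19 + 1.76
          = 116.14 dB

Step 2 — oversampling processing gain:
G = 10*log10(OSR) = 10*log10(128) = 21.07 dB

Step 3 — total:
SQNR_total = 116.14 + 21.07 = 137.21 dB

Base SQNR = 116.14 dB; oversampled SQNR = 137.21 dB


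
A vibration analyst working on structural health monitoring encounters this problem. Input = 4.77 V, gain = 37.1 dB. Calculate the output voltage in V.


Output voltage from dB gain:
V_out = V_in * 10^(gain_dB / 20)
      = 4.77 * 10^(37.1 / 20)
      = 4.77 * 71.614341
      = 341.6004 V

341.6004 V


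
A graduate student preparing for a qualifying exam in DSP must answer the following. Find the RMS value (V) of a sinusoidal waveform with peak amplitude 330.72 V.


RMS voltage for a sinusoidal waveform:
V_rms = V_peak / sqrt(2)
      = 330.72 / 1.414214
      = 233.854 V

233.854 V


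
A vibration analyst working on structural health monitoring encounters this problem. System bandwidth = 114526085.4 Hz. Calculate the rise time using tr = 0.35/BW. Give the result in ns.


Rise time from bandwidth relationship:
tr = 0.35 / BW
   = 0.35 / 114526085.4
   = 3.056072324e-09 s
   = 3.0561 ns

3.0561 ns


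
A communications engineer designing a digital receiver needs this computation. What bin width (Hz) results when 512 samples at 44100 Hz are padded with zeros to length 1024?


Frequency resolution after zero-padding:
N_padded = 512 * 2 = 1024
df = fs / N_padded
   = 44100 / 1024
   = 43.0664 Hz

43.0664 Hz


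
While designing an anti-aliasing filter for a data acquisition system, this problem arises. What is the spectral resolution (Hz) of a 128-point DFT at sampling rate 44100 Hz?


DFT frequency resolution:
df = fs / N
   = 44100 / 128
   = 344.5312 Hz

344.5312 Hz


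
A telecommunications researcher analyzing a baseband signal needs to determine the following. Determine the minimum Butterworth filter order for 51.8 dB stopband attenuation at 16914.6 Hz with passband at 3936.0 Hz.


Butterworth filter order formula:
n = log10(10^(A/10) - 1) / (2 * log10(f_stop/f_pass))
10^(51.8/10) - 1 = 151355.1248
f_stop/f_pass = 16914.6 / 3936.0 = 4.2974
n = 4.0903 -> ceil = 5

5


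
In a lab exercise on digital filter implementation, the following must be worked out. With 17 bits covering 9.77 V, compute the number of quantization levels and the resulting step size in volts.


Step 1 — number of quantization levels:
L = 2^N = 2^17 = 131072

Step 2 — LSB step size:
delta = Vfs / L
      = 9.77 / 131072
      = 7.454e-05 V

Levels = 131072; step size = 7.454e-05 V


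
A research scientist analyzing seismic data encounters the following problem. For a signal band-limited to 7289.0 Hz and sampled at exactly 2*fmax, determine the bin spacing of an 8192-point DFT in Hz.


Step 1 — Nyquist sampling rate:
fs = 2 * fmax = 2 * 7289.0 = 14578.0 Hz

Step 2 — DFT bin spacing:
df = fs / N = 14578.0 / 8192 = 1.7795 Hz

1.7795 Hz


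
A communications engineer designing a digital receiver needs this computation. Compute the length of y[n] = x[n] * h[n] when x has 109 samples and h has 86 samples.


Linear convolution output length:
L = N + M - 1
  = 109 + 86 - 1
  = 194 samples

194


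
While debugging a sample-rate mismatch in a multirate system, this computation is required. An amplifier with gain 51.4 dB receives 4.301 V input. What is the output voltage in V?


Output voltage from dB gain:
V_out = V_in * 10^(gain_dB / 20)
      = 4.301 * 10^(51.4 / 20)
      = 4.301 * 371.535229
      = 1597.973 V

1597.973 V


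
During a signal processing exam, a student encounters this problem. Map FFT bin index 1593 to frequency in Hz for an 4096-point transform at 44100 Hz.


Frequency of DFT bin k:
f_k = k * fs / N
    = 1593 * 44100 / 4096
    = 70251300 / 4096
    = 17151.196 Hz

17151.196 Hz


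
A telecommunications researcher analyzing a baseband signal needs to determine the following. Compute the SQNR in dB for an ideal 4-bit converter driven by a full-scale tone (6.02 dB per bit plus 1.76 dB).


Theoretical SNR for a full-scale sinusoid:
SNR = 6.02 * N + 1.76
    = 6.02 * 4 + 1.76
    = 24.08 + 1.76
    = 25.84 dB

25.84 dB


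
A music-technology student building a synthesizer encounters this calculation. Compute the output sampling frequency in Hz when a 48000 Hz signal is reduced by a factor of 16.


Decimation reduces the sample rate:
fs_out = fs_in / M
       = 48000 / 16
       = 3000.0 Hz

3000.0 Hz


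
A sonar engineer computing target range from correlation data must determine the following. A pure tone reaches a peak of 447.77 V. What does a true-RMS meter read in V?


RMS voltage for a sinusoidal waveform:
V_rms = V_peak / sqrt(2)
      = 447.77 / 1.414214
      = 316.621 V

316.621 V


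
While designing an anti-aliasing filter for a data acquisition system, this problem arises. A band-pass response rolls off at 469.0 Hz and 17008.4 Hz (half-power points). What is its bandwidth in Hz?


Bandwidth is the difference of -3dB frequencies:
BW = f_high - f_low
   = 17008.4 - 469.0
   = 16539.4 Hz

16539.4 Hz


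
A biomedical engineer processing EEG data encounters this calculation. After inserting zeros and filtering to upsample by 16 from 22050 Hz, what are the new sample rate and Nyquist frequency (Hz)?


Step 1 — output sample rate after interpolation by L:
fs_out = L * fs_in = 16 * 22050 = 352800 Hz

Step 2 — Nyquist frequency of the output stream:
f_Nyq = fs_out / 2 = 352800 / 2 = 176400.0 Hz

fs_out = 352800 Hz; f_Nyquist = 176400.0 Hz


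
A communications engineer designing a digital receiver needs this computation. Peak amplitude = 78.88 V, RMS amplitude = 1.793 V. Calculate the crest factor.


Crest factor is the ratio of peak to RMS:
CF = V_peak / V_rms
   = 78.88 / 1.793
   = 43.9933

43.9933


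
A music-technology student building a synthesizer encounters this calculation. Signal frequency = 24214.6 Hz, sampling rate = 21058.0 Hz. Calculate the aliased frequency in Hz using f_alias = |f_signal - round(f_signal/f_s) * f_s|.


Compute the nearest integer multiple of fs to the signal:
n = round(24214.6 / 21058.0) = 1
f_alias = |24214.6 - 1 * 21058.0|
        = |24214.6 - 21058.0|
        = 3156.6 Hz

3156.6


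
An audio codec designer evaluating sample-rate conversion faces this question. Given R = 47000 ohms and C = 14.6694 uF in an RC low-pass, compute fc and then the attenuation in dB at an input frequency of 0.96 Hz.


Step 1 — cutoff frequency:
fc = 1 / (2*pi*R*C)
C = 14.6694 uF = 1.46694e-05 F
fc = 1 / (2*pi*47000*1.46694e-05)
   = 0.230839 Hz

Step 2 — magnitude at f = 0.96 Hz:
|H(f)| = 1 / sqrt(1 + (f/fc)^2)
f/fc = 0.96 / 0.230839 = 4.158743
|H| = 1 / sqrt(1 + 17.295143) = 0.2337933
|H|_dB = 20*log10(0.2337933) = -12.62 dB

fc = 0.230839 Hz; |H(0.96 Hz)| = -12.62 dB


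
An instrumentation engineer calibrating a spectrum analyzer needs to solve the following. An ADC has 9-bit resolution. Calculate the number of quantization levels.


Number of quantization levels = 2^N
= 2^9
= 512

512


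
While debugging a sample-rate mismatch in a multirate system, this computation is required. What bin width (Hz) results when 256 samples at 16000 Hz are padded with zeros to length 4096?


Frequency resolution after zero-padding:
N_padded = 256 * 16 = 4096
df = fs / N_padded
   = 16000 / 4096
   = 3.9062 Hz

3.9062 Hz


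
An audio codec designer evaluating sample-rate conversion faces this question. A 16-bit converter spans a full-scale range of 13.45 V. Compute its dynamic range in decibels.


Dynamic range from full-scale to LSB:
V_min = V_max / 2^bits = 13.45 / 2^16
DR = 20 * log10(V_max / V_min)
   = 20 * log10(2^16)
   = 20 * 16 * log10(2)
   = 96.33 dB

96.33 dB


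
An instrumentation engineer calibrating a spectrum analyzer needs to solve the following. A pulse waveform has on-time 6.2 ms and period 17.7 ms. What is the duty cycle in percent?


Duty cycle as a percentage:
DC = (t_on / T) * 100
   = (6.2 / 17.7) * 100
   = 0.350282 * 100
   = 35.03 %

35.03 %


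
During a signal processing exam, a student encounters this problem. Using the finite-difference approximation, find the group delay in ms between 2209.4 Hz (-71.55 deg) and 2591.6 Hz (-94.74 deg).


Group delay from phase difference:
tau = -d(phi)/d(omega)
d(phi) = -23.19 deg = -0.404742 rad
d(omega) = 2*pi*(2591.6 - 2209.4) = 2401.4334 rad/s
tau = -(-0.404742) / 2401.4334
    = 0.1685 ms

0.1685 ms


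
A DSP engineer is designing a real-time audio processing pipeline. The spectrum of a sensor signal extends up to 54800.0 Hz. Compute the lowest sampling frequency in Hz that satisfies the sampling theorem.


The Nyquist rate is twice the maximum frequency component.
fs_min = 2 * fmax
      = 2 * 54800.0
      = 109600.0 Hz

109600.0


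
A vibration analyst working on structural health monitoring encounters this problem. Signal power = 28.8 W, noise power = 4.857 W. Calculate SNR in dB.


SNR in decibels:
SNR = 10 * log10(Ps / Pn)
    = 10 * log10(28.8 / 4.857)
    = 10 * log10(5.9296)
    = 10 * 0.773
    = 7.73 dB

7.73 dB


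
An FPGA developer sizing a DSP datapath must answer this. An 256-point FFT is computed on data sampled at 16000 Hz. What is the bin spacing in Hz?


DFT frequency resolution:
df = fs / N
   = 16000 / 256
   = 62.5 Hz

62.5 Hz


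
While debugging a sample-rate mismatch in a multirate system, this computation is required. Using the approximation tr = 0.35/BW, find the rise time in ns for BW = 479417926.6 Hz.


Rise time from bandwidth relationship:
tr = 0.35 / BW
   = 0.35 / 479417926.6
   = 7.300519663e-10 s
   = 0.7301 ns

0.7301 ns


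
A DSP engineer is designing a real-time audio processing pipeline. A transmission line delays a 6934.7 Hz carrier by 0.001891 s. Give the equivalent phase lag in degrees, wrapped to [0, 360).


Phase shift from frequency and time delay:
phi = 360 * f * t_delay
    = 360 * 6934.7 * 0.001891
    = 4720.87 degrees
    mod 360 = 40.87 degrees

40.87 degrees


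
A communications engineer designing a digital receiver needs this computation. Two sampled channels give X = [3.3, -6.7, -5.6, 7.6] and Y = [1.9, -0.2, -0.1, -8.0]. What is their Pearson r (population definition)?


Pearson correlation coefficient (population):
r = cov(X,Y) / (std(X) * std(Y))
Mean X = -0.35, Mean Y = -1.6
Cov(X,Y) = -13.7175
Std(X) = 6.008536, Std(Y) = 3.788799
r = -0.6026

-0.6026


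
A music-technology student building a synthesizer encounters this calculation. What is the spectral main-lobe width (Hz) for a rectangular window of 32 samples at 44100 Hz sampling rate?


Main lobe width for a rectangular window:
Width = 2 * fs / N
      = 2 * 44100 / 32
      = 88200 / 32
      = 2756.25 Hz

2756.25 Hz


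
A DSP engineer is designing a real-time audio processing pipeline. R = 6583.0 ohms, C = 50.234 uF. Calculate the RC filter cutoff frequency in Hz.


Cutoff frequency of a first-order RC filter:
fc = 1 / (2 * pi * R * C)
C = 50.234 uF = 5.0234e-05 F
fc = 1 / (2 * pi * 6583.0 * 5.0234e-05)
   = 1 / 2.0777892007354
   = 0.481281 Hz

0.481281 Hz


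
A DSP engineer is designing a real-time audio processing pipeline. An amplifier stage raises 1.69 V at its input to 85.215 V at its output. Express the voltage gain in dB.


Voltage gain in dB:
G = 20 * log10(Vout / Vin)
  = 20 * log10(85.215 / 1.69)
  = 20 * log10(50.423077)
  = 20 * 1.702629
  = 34.05 dB

34.05 dB


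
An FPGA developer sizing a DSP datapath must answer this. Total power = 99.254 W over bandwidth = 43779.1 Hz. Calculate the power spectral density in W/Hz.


Power spectral density:
PSD = P / BW
    = 99.254 / 43779.1
    = 0.00226715 W/Hz

0.00226715 W/Hz


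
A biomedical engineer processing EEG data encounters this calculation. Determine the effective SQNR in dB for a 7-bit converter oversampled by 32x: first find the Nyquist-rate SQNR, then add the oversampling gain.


Step 1 — baseline SQNR at Nyquist:
SQNR_base = 6.02*N + 1.76
          = 6.02*7 + 1.76
          = 43.9 dB

Step 2 — oversampling processing gain:
G = 10*log10(OSR) = 10*log10(32) = 15.05 dB

Step 3 — total:
SQNR_total = 43.9 + 15.05 = 58.95 dB

Base SQNR = 43.9 dB; oversampled SQNR = 58.95 dB


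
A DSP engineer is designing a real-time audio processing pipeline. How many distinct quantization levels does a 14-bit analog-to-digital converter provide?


Number of quantization levels = 2^N
= 2^14
= 16384

16384


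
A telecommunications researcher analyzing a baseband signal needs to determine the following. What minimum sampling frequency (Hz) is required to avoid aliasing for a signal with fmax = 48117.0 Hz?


The Nyquist rate is twice the maximum frequency component.
fs_min = 2 * fmax
      = 2 * 48117.0
      = 96234.0 Hz

96234.0


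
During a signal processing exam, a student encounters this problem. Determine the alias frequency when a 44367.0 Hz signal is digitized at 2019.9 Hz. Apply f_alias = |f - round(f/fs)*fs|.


Compute the nearest integer multiple of fs to the signal:
n = round(44367.0 / 2019.9) = 22
f_alias = |44367.0 - 22 * 2019.9|
        = |44367.0 - 44437.8|
        = 70.8 Hz

70.8


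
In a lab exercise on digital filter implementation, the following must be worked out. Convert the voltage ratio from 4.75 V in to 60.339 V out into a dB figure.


Voltage gain in dB:
G = 20 * log10(Vout / Vin)
  = 20 * log10(60.339 / 4.75)
  = 20 * log10(12.702947)
  = 20 * 1.103904
  = 22.08 dB

22.08 dB


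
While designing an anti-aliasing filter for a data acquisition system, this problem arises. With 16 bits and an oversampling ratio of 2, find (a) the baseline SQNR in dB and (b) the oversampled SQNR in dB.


Step 1 — baseline SQNR at Nyquist:
SQNR_base = 6.02*N + 1.76
          = 6.02*16 + 1.76
          = 98.08 dB

Step 2 — oversampling processing gain:
G = 10*log10(OSR) = 10*log10(2) = 3.01 dB

Step 3 — total:
SQNR_total = 98.08 + 3.01 = 101.09 dB

Base SQNR = 98.08 dB; oversampled SQNR = 101.09 dB


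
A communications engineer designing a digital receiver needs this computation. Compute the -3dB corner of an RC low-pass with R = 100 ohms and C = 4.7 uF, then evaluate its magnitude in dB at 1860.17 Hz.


Step 1 — cutoff frequency:
fc = 1 / (2*pi*R*C)
C = 4.7 uF = 4.7e-06 F
fc = 1 / (2*pi*100*4.7e-06)
   = 338.628 Hz

Step 2 — magnitude at f = 1860.17 Hz:
|H(f)| = 1 / sqrt(1 + (f/fc)^2)
f/fc = 1860.17 / 338.628 = 5.493255
|H| = 1 / sqrt(1 + 30.17585) = 0.179098
|H|_dB = 20*log10(0.179098) = -14.94 dB

fc = 338.628 Hz; |H(1860.17 Hz)| = -14.94 dB


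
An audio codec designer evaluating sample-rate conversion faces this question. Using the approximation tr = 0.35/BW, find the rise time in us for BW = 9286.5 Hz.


Rise time from bandwidth relationship:
tr = 0.35 / BW
   = 0.35 / 9286.5
   = 3.768911861e-05 s
   = 37.6891 us

37.6891 us


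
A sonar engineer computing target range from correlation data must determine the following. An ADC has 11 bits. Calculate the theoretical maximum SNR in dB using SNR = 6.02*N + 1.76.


Theoretical SNR for a full-scale sinusoid:
SNR = 6.02 * N + 1.76
    = 6.02 * 11 + 1.76
    = 66.22 + 1.76
    = 67.98 dB

67.98 dB


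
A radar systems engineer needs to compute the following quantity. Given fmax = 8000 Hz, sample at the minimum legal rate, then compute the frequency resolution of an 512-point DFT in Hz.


Step 1 — Nyquist sampling rate:
fs = 2 * fmax = 2 * 8000 = 16000 Hz

Step 2 — DFT bin spacing:
df = fs / N = 16000 / 512 = 31.25 Hz

31.25 Hz


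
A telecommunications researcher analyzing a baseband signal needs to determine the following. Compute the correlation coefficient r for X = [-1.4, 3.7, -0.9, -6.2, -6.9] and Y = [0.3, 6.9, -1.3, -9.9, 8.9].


Pearson correlation coefficient (population):
r = cov(X,Y) / (std(X) * std(Y))
Mean X = -2.34, Mean Y = 0.98
Cov(X,Y) = 7.5432
Std(X) = 3.87639, Std(Y) = 6.66045
r = 0.2922

0.2922


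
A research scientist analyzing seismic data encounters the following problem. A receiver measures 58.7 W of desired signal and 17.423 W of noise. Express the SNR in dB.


SNR in decibels:
SNR = 10 * log10(Ps / Pn)
    = 10 * log10(58.7 / 17.423)
    = 10 * log10(3.3691)
    = 10 * 0.5275
    = 5.28 dB

5.28 dB


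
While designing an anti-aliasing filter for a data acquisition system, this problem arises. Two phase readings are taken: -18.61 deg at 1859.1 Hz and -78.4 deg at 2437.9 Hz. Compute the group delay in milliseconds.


Group delay from phase difference:
tau = -d(phi)/d(omega)
d(phi) = -59.79 deg = -1.043532 rad
d(omega) = 2*pi*(2437.9 - 1859.1) = 3636.7077 rad/s
tau = -(-1.043532) / 3636.7077
    = 0.2869 ms

0.2869 ms


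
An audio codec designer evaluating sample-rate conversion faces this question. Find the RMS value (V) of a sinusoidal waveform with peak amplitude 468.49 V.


RMS voltage for a sinusoidal waveform:
V_rms = V_peak / sqrt(2)
      = 468.49 / 1.414214
      = 331.272 V

331.272 V


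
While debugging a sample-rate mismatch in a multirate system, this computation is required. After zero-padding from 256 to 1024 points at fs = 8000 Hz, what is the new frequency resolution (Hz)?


Frequency resolution after zero-padding:
N_padded = 256 * 4 = 1024
df = fs / N_padded
   = 8000 / 1024
   = 7.8125 Hz

7.8125 Hz


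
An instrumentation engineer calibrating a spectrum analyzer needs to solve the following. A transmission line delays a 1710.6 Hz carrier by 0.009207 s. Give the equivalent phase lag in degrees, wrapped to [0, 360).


Phase shift from frequency and time delay:
phi = 360 * f * t_delay
    = 360 * 1710.6 * 0.009207
    = 5669.82 degrees
    mod 360 = 269.82 degrees

269.82 degrees


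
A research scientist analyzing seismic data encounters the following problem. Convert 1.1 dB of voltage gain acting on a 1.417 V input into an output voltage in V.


Output voltage from dB gain:
V_out = V_in * 10^(gain_dB / 20)
      = 1.417 * 10^(1.1 / 20)
      = 1.417 * 1.135011
      = 1.6083 V

1.6083 V


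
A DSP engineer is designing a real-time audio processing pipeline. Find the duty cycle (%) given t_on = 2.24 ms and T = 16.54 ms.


Duty cycle as a percentage:
DC = (t_on / T) * 100
   = (2.24 / 16.54) * 100
   = 0.135429 * 100
   = 13.54 %

13.54 %


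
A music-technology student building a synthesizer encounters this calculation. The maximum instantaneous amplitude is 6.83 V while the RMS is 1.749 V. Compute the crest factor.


Crest factor is the ratio of peak to RMS:
CF = V_peak / V_rms
   = 6.83 / 1.749
   = 3.9051

3.9051


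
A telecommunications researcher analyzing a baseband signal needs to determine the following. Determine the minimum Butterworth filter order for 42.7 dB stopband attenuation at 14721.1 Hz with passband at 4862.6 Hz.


Butterworth filter order formula:
n = log10(10^(A/10) - 1) / (2 * log10(f_stop/f_pass))
10^(42.7/10) - 1 = 18619.8714
f_stop/f_pass = 14721.1 / 4862.6 = 3.0274
n = 4.438 -> ceil = 5

5
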